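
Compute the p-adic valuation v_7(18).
v_7(18) = 0

v_7(n) is the largest exponent k such that 7^k divides n. Factor out: 18 = 7^0 · 18. (Sign doesn't affect v_p.) So v_7(18) = 0.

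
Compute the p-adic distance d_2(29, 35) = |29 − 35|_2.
d_2(29, 35) = 1/2

Step 1 — x − y = 29 − 35 = -6. Step 2 — v_2(-6) = 1 (factor: -6 = −(2^1 · 3); the sign does not affect v_p). Step 3 — |x − y|_2 = 2^{-1} = 1/2.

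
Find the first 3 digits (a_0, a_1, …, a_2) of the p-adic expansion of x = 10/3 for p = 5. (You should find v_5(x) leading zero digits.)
(a_0, …, a_2) = (0, 4, 1)

v_5(10/3) = 1, so a_0 = ... = a_0 = 0. Factor out: x = 5^1 · u with u = 2/3 a unit in ℤ_5. Expand u iteratively via a_{v+i} = u_i mod 5, u_{i+1} = (u_i − a_{v+i})/5:
  u_0 = 2/3;  a_1 = 4;  u_1 = (u_0 − 4)/5 = -2/3
  u_1 = -2/3;  a_2 = 1;  u_2 = (u_1 − 1)/5 = -1/3
Digits: (0, 4, 1).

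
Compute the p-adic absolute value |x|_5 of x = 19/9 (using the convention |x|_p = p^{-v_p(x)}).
|19/9|_5 = 1

Step 1 — compute v_5(x) by factoring powers of 5 out of the numerator and denominator: v_5(19/9) = 0. Step 2 — apply |x|_p = p^{-v_p(x)} = 5^{0} = 1.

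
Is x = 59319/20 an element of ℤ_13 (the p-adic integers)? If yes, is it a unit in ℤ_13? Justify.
x ∈ ℤ_13 but not a unit; v_13(x) = 3 > 0

ℤ_13 = {x ∈ ℚ_13 : v_13(x) ≥ 0} and ℤ_13^× = {x ∈ ℤ_13 : v_13(x) = 0}. Here v_13(59319/20) = v_13(num) − v_13(den) = 3; compare against these criteria.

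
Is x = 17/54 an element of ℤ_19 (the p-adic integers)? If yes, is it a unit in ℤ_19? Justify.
x ∈ ℤ_19^× (unit); v_19(x) = 0

ℤ_19 = {x ∈ ℚ_19 : v_19(x) ≥ 0} and ℤ_19^× = {x ∈ ℤ_19 : v_19(x) = 0}. Here v_19(17/54) = v_19(num) − v_19(den) = 0; compare against these criteria.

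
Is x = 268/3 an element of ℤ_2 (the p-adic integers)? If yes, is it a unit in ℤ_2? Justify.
x ∈ ℤ_2 but not a unit; v_2(x) = 2 > 0

ℤ_2 = {x ∈ ℚ_2 : v_2(x) ≥ 0} and ℤ_2^× = {x ∈ ℤ_2 : v_2(x) = 0}. Here v_2(268/3) = v_2(num) − v_2(den) = 2; compare against these criteria.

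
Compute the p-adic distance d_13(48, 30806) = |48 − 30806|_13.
d_13(48, 30806) = 1/2197

Step 1 — x − y = 48 − 30806 = -30758. Step 2 — v_13(-30758) = 3 (factor: -30758 = −(13^3 · 14); the sign does not affect v_p). Step 3 — |x − y|_13 = 13^{-3} = 1/2197.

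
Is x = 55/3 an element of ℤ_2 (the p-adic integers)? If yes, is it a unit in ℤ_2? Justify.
x ∈ ℤ_2^× (unit); v_2(x) = 0

ℤ_2 = {x ∈ ℚ_2 : v_2(x) ≥ 0} and ℤ_2^× = {x ∈ ℤ_2 : v_2(x) = 0}. Here v_2(55/3) = v_2(num) − v_2(den) = 0; compare against these criteria.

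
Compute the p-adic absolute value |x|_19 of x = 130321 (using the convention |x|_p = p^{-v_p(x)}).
|130321|_19 = 1/130321

Step 1 — compute v_19(x) by factoring powers of 19 out of the numerator and denominator: v_19(130321) = 4. Step 2 — apply |x|_p = p^{-v_p(x)} = 19^{-4} = 1/130321.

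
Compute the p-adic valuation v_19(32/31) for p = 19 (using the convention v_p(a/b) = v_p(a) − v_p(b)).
v_19(32/31) = 0

Factor powers of 19 from the numerator and denominator of the reduced fraction: 32 = 19^0 · 32 and 31 = 19^0 · 31. Apply v_p(a/b) = v_p(a) − v_p(b): v_19(32/31) = 0 − 0 = 0.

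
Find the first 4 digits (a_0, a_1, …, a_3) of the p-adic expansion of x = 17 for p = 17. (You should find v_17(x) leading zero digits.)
(a_0, …, a_3) = (0, 1, 0, 0)

v_17(17) = 1, so a_0 = ... = a_0 = 0. Factor out: x = 17^1 · u with u = 1 a unit in ℤ_17. Expand u iteratively via a_{v+i} = u_i mod 17, u_{i+1} = (u_i − a_{v+i})/17:
  u_0 = 1;  a_1 = 1;  u_1 = (u_0 − 1)/17 = 0
  u_1 = 0;  a_2 = 0;  u_2 = (u_1 − 0)/17 = 0
  u_2 = 0;  a_3 = 0;  u_3 = (u_2 − 0)/17 = 0
Digits: (0, 1, 0, 0).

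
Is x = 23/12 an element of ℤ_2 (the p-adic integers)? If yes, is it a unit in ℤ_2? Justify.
x ∉ ℤ_2 (v_2(x) = -2 < 0)

ℤ_2 = {x ∈ ℚ_2 : v_2(x) ≥ 0} and ℤ_2^× = {x ∈ ℤ_2 : v_2(x) = 0}. Here v_2(23/12) = v_2(num) − v_2(den) = -2; compare against these criteria.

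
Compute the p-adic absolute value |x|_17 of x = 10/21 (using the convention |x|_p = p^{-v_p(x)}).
|10/21|_17 = 1

Step 1 — compute v_17(x) by factoring powers of 17 out of the numerator and denominator: v_17(10/21) = 0. Step 2 — apply |x|_p = p^{-v_p(x)} = 17^{0} = 1.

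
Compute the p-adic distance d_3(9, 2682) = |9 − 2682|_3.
d_3(9, 2682) = 1/243

Step 1 — x − y = 9 − 2682 = -2673. Step 2 — v_3(-2673) = 5 (factor: -2673 = −(3^5 · 11); the sign does not affect v_p). Step 3 — |x − y|_3 = 3^{-5} = 1/243.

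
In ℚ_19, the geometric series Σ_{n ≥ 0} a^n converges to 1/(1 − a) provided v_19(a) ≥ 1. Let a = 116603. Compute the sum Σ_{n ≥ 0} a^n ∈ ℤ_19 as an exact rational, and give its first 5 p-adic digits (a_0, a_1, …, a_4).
Σ a^n = 1/(1 − a) = -1/116602;  first 5 digits = (1, 0, 0, 17, 0)

v_19(a) = 3 ≥ 1, so the series converges in ℤ_19 to 1/(1 − a) = 1/(1 − 116603) = -1/116602. Expand this rational in ℤ_19: compute digits iteratively via d_i = x_i mod 19, x_{i+1} = (x_i − d_i)/19. The first 5 digits are (1, 0, 0, 17, 0).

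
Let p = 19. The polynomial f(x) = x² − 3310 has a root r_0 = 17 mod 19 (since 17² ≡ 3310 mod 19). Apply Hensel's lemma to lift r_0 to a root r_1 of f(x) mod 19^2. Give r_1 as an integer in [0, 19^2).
r_1 = 74 (mod 361)

Hensel's recurrence: r_{i+1} = r_i − f(r_i)·(f′(r_i))^{-1} mod 19^{i+2}, with f′(x) = 2x. Iterate:
  r_0 = 17 (mod 19)
  r_1 = 74 (mod 361)
Final: r_1 = 74, and one checks f(r_1) ≡ 0 mod 19^2.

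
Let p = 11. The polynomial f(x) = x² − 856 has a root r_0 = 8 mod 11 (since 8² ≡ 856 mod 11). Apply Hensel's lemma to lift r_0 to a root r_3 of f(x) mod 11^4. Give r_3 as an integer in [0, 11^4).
r_3 = 2296 (mod 14641)

Hensel's recurrence: r_{i+1} = r_i − f(r_i)·(f′(r_i))^{-1} mod 11^{i+2}, with f′(x) = 2x. Iterate:
  r_0 = 8 (mod 11)
  r_1 = 118 (mod 121)
  r_2 = 965 (mod 1331)
  r_3 = 2296 (mod 14641)
Final: r_3 = 2296, and one checks f(r_3) ≡ 0 mod 11^4.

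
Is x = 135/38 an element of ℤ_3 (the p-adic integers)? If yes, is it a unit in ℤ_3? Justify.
x ∈ ℤ_3 but not a unit; v_3(x) = 3 > 0

ℤ_3 = {x ∈ ℚ_3 : v_3(x) ≥ 0} and ℤ_3^× = {x ∈ ℤ_3 : v_3(x) = 0}. Here v_3(135/38) = v_3(num) − v_3(den) = 3; compare against these criteria.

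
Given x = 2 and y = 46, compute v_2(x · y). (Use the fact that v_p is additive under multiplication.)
v_2(92) = 2

v_p(x) = 1 (factor: 2 = 2^1 · 1); v_p(y) = 1 (factor: 46 = 2^1 · 23). Additivity: v_p(xy) = v_p(x) + v_p(y) = 1 + 1 = 2. (Direct check: xy = 92 = 2^2 · (23).)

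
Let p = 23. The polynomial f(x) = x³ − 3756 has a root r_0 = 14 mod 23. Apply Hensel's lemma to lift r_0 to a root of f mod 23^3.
r_2 = 9329 (mod 12167)

Hensel: r_{i+1} = r_i − f(r_i)/f′(r_i) mod 23^{i+2}, where f′(x) = 3x². Iterate:
  r_0 = 14 (mod 23)
  r_1 = 336 (mod 529)
  r_2 = 9329 (mod 12167)
Final: r = 9329 with f(r) ≡ 0 mod 23^3.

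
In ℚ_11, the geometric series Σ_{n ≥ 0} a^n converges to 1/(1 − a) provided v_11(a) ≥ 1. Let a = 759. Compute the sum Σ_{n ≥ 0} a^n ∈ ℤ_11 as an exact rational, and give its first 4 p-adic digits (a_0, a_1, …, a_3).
Σ a^n = 1/(1 − a) = -1/758;  first 4 digits = (1, 3, 4, 9)

v_11(a) = 1 ≥ 1, so the series converges in ℤ_11 to 1/(1 − a) = 1/(1 − 759) = -1/758. Expand this rational in ℤ_11: compute digits iteratively via d_i = x_i mod 11, x_{i+1} = (x_i − d_i)/11. The first 4 digits are (1, 3, 4, 9).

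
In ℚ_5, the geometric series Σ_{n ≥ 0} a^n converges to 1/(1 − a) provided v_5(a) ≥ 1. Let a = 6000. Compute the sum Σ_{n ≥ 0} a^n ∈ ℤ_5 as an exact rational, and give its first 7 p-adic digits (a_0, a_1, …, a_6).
Σ a^n = 1/(1 − a) = -1/5999;  first 7 digits = (1, 0, 0, 3, 4, 1, 4)

v_5(a) = 3 ≥ 1, so the series converges in ℤ_5 to 1/(1 − a) = 1/(1 − 6000) = -1/5999. Expand this rational in ℤ_5: compute digits iteratively via d_i = x_i mod 5, x_{i+1} = (x_i − d_i)/5. The first 7 digits are (1, 0, 0, 3, 4, 1, 4).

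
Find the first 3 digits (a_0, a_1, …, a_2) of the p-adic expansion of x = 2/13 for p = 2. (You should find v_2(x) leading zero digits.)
(a_0, …, a_2) = (0, 1, 0)

v_2(2/13) = 1, so a_0 = ... = a_0 = 0. Factor out: x = 2^1 · u with u = 1/13 a unit in ℤ_2. Expand u iteratively via a_{v+i} = u_i mod 2, u_{i+1} = (u_i − a_{v+i})/2:
  u_0 = 1/13;  a_1 = 1;  u_1 = (u_0 − 1)/2 = -6/13
  u_1 = -6/13;  a_2 = 0;  u_2 = (u_1 − 0)/2 = -3/13
Digits: (0, 1, 0).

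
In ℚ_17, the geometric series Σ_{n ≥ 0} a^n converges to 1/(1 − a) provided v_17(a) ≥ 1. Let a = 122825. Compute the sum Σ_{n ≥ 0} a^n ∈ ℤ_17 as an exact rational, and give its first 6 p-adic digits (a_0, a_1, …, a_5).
Σ a^n = 1/(1 − a) = -1/122824;  first 6 digits = (1, 0, 0, 8, 1, 0)

v_17(a) = 3 ≥ 1, so the series converges in ℤ_17 to 1/(1 − a) = 1/(1 − 122825) = -1/122824. Expand this rational in ℤ_17: compute digits iteratively via d_i = x_i mod 17, x_{i+1} = (x_i − d_i)/17. The first 6 digits are (1, 0, 0, 8, 1, 0).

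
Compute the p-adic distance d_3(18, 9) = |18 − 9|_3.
d_3(18, 9) = 1/9

Step 1 — x − y = 18 − 9 = 9. Step 2 — v_3(9) = 2 (factor: 9 = (3^2 · 1); the sign does not affect v_p). Step 3 — |x − y|_3 = 3^{-2} = 1/9.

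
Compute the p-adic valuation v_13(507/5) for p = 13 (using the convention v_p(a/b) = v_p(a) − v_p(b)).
v_13(507/5) = 2

Factor powers of 13 from the numerator and denominator of the reduced fraction: 507 = 13^2 · 3 and 5 = 13^0 · 5. Apply v_p(a/b) = v_p(a) − v_p(b): v_13(507/5) = 2 − 0 = 2.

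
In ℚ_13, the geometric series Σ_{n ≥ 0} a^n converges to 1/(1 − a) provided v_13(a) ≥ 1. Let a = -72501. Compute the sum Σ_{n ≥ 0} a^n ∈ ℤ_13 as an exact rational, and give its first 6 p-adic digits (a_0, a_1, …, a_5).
Σ a^n = 1/(1 − a) = 1/72502;  first 6 digits = (1, 0, 0, 6, 10, 12)

v_13(a) = 3 ≥ 1, so the series converges in ℤ_13 to 1/(1 − a) = 1/(1 − (-72501)) = 1/72502. Expand this rational in ℤ_13: compute digits iteratively via d_i = x_i mod 13, x_{i+1} = (x_i − d_i)/13. The first 6 digits are (1, 0, 0, 6, 10, 12).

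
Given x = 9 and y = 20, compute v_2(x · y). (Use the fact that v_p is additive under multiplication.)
v_2(180) = 2

v_p(x) = 0 (factor: 9 = 2^0 · 9); v_p(y) = 2 (factor: 20 = 2^2 · 5). Additivity: v_p(xy) = v_p(x) + v_p(y) = 0 + 2 = 2. (Direct check: xy = 180 = 2^2 · (45).)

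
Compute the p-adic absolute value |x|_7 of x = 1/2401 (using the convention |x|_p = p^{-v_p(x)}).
|1/2401|_7 = 2401

Step 1 — compute v_7(x) by factoring powers of 7 out of the numerator and denominator: v_7(1/2401) = -4. Step 2 — apply |x|_p = p^{-v_p(x)} = 7^{4} = 2401.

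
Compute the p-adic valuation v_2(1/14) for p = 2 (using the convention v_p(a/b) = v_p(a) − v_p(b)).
v_2(1/14) = -1

Factor powers of 2 from the numerator and denominator of the reduced fraction: 1 = 2^0 · 1 and 14 = 2^1 · 7. Apply v_p(a/b) = v_p(a) − v_p(b): v_2(1/14) = 0 − 1 = -1.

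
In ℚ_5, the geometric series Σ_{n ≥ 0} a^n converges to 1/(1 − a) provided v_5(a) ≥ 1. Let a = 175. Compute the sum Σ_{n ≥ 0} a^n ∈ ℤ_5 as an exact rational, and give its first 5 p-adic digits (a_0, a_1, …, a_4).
Σ a^n = 1/(1 − a) = -1/174;  first 5 digits = (1, 0, 2, 1, 4)

v_5(a) = 2 ≥ 1, so the series converges in ℤ_5 to 1/(1 − a) = 1/(1 − 175) = -1/174. Expand this rational in ℤ_5: compute digits iteratively via d_i = x_i mod 5, x_{i+1} = (x_i − d_i)/5. The first 5 digits are (1, 0, 2, 1, 4).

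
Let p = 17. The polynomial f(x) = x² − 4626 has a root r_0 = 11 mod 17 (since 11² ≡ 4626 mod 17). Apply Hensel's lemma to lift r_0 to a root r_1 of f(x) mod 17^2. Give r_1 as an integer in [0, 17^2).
r_1 = 45 (mod 289)

Hensel's recurrence: r_{i+1} = r_i − f(r_i)·(f′(r_i))^{-1} mod 17^{i+2}, with f′(x) = 2x. Iterate:
  r_0 = 11 (mod 17)
  r_1 = 45 (mod 289)
Final: r_1 = 45, and one checks f(r_1) ≡ 0 mod 17^2.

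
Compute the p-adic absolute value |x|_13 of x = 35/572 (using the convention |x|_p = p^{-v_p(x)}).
|35/572|_13 = 13

Step 1 — compute v_13(x) by factoring powers of 13 out of the numerator and denominator: v_13(35/572) = -1. Step 2 — apply |x|_p = p^{-v_p(x)} = 13^{1} = 13.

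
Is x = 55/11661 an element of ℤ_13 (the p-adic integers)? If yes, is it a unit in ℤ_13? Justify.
x ∉ ℤ_13 (v_13(x) = -2 < 0)

ℤ_13 = {x ∈ ℚ_13 : v_13(x) ≥ 0} and ℤ_13^× = {x ∈ ℤ_13 : v_13(x) = 0}. Here v_13(55/11661) = v_13(num) − v_13(den) = -2; compare against these criteria.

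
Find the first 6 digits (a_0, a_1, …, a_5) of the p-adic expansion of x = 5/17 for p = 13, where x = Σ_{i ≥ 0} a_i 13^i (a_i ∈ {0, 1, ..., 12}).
(a_0, …, a_5) = (11, 3, 2, 9, 10, 3)

v_13(5/17) = 0 (numerator and denominator both coprime to 13), so x ∈ ℤ_13^×. Compute digits iteratively via a_i = x_i mod 13, x_{i+1} = (x_i − a_i)/13, with x_0 = x:
  x_0 = 5/17;  a_0 = 11;  x_1 = (x_0 − 11)/13 = -14/17
  x_1 = -14/17;  a_1 = 3;  x_2 = (x_1 − 3)/13 = -5/17
  x_2 = -5/17;  a_2 = 2;  x_3 = (x_2 − 2)/13 = -3/17
  x_3 = -3/17;  a_3 = 9;  x_4 = (x_3 − 9)/13 = -12/17
  x_4 = -12/17;  a_4 = 10;  x_5 = (x_4 − 10)/13 = -14/17
  x_5 = -14/17;  a_5 = 3;  x_6 = (x_5 − 3)/13 = -5/17
Digits: (11, 3, 2, 9, 10, 3).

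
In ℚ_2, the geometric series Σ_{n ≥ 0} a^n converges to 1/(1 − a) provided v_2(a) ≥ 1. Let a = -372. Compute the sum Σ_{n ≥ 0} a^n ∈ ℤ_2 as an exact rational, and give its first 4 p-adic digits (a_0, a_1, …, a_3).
Σ a^n = 1/(1 − a) = 1/373;  first 4 digits = (1, 0, 1, 1)

v_2(a) = 2 ≥ 1, so the series converges in ℤ_2 to 1/(1 − a) = 1/(1 − (-372)) = 1/373. Expand this rational in ℤ_2: compute digits iteratively via d_i = x_i mod 2, x_{i+1} = (x_i − d_i)/2. The first 4 digits are (1, 0, 1, 1).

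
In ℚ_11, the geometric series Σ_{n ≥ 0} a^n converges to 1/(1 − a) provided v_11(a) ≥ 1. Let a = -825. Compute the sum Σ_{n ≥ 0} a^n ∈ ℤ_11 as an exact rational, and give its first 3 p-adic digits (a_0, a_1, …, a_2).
Σ a^n = 1/(1 − a) = 1/826;  first 3 digits = (1, 2, 8)

v_11(a) = 1 ≥ 1, so the series converges in ℤ_11 to 1/(1 − a) = 1/(1 − (-825)) = 1/826. Expand this rational in ℤ_11: compute digits iteratively via d_i = x_i mod 11, x_{i+1} = (x_i − d_i)/11. The first 3 digits are (1, 2, 8).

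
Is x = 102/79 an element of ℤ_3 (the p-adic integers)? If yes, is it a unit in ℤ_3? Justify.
x ∈ ℤ_3 but not a unit; v_3(x) = 1 > 0

ℤ_3 = {x ∈ ℚ_3 : v_3(x) ≥ 0} and ℤ_3^× = {x ∈ ℤ_3 : v_3(x) = 0}. Here v_3(102/79) = v_3(num) − v_3(den) = 1; compare against these criteria.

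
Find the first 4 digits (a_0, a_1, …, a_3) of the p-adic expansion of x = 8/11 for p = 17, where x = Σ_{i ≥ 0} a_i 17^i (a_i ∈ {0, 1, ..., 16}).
(a_0, …, a_3) = (10, 1, 3, 6)

v_17(8/11) = 0 (numerator and denominator both coprime to 17), so x ∈ ℤ_17^×. Compute digits iteratively via a_i = x_i mod 17, x_{i+1} = (x_i − a_i)/17, with x_0 = x:
  x_0 = 8/11;  a_0 = 10;  x_1 = (x_0 − 10)/17 = -6/11
  x_1 = -6/11;  a_1 = 1;  x_2 = (x_1 − 1)/17 = -1/11
  x_2 = -1/11;  a_2 = 3;  x_3 = (x_2 − 3)/17 = -2/11
  x_3 = -2/11;  a_3 = 6;  x_4 = (x_3 − 6)/17 = -4/11
Digits: (10, 1, 3, 6).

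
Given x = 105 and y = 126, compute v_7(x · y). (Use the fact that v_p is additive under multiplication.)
v_7(13230) = 2

v_p(x) = 1 (factor: 105 = 7^1 · 15); v_p(y) = 1 (factor: 126 = 7^1 · 18). Additivity: v_p(xy) = v_p(x) + v_p(y) = 1 + 1 = 2. (Direct check: xy = 13230 = 7^2 · (270).)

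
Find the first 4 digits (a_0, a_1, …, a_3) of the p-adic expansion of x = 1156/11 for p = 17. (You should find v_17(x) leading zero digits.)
(a_0, …, a_3) = (0, 0, 5, 9)

v_17(1156/11) = 2, so a_0 = ... = a_1 = 0. Factor out: x = 17^2 · u with u = 4/11 a unit in ℤ_17. Expand u iteratively via a_{v+i} = u_i mod 17, u_{i+1} = (u_i − a_{v+i})/17:
  u_0 = 4/11;  a_2 = 5;  u_1 = (u_0 − 5)/17 = -3/11
  u_1 = -3/11;  a_3 = 9;  u_2 = (u_1 − 9)/17 = -6/11
Digits: (0, 0, 5, 9).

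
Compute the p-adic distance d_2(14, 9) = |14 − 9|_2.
d_2(14, 9) = 1

Step 1 — x − y = 14 − 9 = 5. Step 2 — v_2(5) = 0 (factor: 5 = (2^0 · 5); the sign does not affect v_p). Step 3 — |x − y|_2 = 2^{0} = 1.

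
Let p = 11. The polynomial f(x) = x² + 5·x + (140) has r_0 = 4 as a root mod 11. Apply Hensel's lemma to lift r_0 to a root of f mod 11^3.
r_2 = 521 (mod 1331)

Hensel: r_{i+1} = r_i − f(r_i)·(f′(r_i))^{-1} mod 11^{i+2}, f′(x) = 2x + 5. Iterate:
  r_0 = 4 (mod 11)
  r_1 = 37 (mod 121)
  r_2 = 521 (mod 1331)
Final: r = 521 satisfies f(r) ≡ 0 mod 11^3.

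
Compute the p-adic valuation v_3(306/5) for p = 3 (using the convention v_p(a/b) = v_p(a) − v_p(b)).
v_3(306/5) = 2

Factor powers of 3 from the numerator and denominator of the reduced fraction: 306 = 3^2 · 34 and 5 = 3^0 · 5. Apply v_p(a/b) = v_p(a) − v_p(b): v_3(306/5) = 2 − 0 = 2.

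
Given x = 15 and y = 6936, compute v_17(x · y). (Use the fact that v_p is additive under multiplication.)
v_17(104040) = 2

v_p(x) = 0 (factor: 15 = 17^0 · 15); v_p(y) = 2 (factor: 6936 = 17^2 · 24). Additivity: v_p(xy) = v_p(x) + v_p(y) = 0 + 2 = 2. (Direct check: xy = 104040 = 17^2 · (360).)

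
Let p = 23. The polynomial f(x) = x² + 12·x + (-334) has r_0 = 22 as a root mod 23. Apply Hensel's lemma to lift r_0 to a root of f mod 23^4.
r_3 = 183332 (mod 279841)

Hensel: r_{i+1} = r_i − f(r_i)·(f′(r_i))^{-1} mod 23^{i+2}, f′(x) = 2x + 12. Iterate:
  r_0 = 22 (mod 23)
  r_1 = 298 (mod 529)
  r_2 = 827 (mod 12167)
  r_3 = 183332 (mod 279841)
Final: r = 183332 satisfies f(r) ≡ 0 mod 23^4.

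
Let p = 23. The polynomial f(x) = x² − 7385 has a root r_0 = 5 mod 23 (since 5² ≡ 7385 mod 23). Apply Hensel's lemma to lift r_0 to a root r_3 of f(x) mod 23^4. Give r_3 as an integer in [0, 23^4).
r_3 = 163144 (mod 279841)

Hensel's recurrence: r_{i+1} = r_i − f(r_i)·(f′(r_i))^{-1} mod 23^{i+2}, with f′(x) = 2x. Iterate:
  r_0 = 5 (mod 23)
  r_1 = 212 (mod 529)
  r_2 = 4973 (mod 12167)
  r_3 = 163144 (mod 279841)
Final: r_3 = 163144, and one checks f(r_3) ≡ 0 mod 23^4.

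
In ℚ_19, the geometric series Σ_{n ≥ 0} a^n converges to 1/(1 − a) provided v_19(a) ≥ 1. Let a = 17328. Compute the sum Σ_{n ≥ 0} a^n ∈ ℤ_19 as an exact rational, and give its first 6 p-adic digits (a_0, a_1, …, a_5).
Σ a^n = 1/(1 − a) = -1/17327;  first 6 digits = (1, 0, 10, 2, 5, 7)

v_19(a) = 2 ≥ 1, so the series converges in ℤ_19 to 1/(1 − a) = 1/(1 − 17328) = -1/17327. Expand this rational in ℤ_19: compute digits iteratively via d_i = x_i mod 19, x_{i+1} = (x_i − d_i)/19. The first 6 digits are (1, 0, 10, 2, 5, 7).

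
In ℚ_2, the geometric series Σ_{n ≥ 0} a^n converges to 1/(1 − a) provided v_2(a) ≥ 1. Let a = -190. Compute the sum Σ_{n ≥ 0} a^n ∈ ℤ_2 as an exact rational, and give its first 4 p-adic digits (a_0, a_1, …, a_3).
Σ a^n = 1/(1 − a) = 1/191;  first 4 digits = (1, 1, 1, 1)

v_2(a) = 1 ≥ 1, so the series converges in ℤ_2 to 1/(1 − a) = 1/(1 − (-190)) = 1/191. Expand this rational in ℤ_2: compute digits iteratively via d_i = x_i mod 2, x_{i+1} = (x_i − d_i)/2. The first 4 digits are (1, 1, 1, 1).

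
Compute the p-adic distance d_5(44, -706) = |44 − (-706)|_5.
d_5(44, -706) = 1/125

Step 1 — x − y = 44 − (-706) = 750. Step 2 — v_5(750) = 3 (factor: 750 = (5^3 · 6); the sign does not affect v_p). Step 3 — |x − y|_5 = 5^{-3} = 1/125.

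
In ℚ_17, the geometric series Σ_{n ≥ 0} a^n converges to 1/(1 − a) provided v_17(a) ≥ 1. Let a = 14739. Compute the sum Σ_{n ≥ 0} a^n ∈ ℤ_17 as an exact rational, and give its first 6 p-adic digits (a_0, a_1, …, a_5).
Σ a^n = 1/(1 − a) = -1/14738;  first 6 digits = (1, 0, 0, 3, 0, 0)

v_17(a) = 3 ≥ 1, so the series converges in ℤ_17 to 1/(1 − a) = 1/(1 − 14739) = -1/14738. Expand this rational in ℤ_17: compute digits iteratively via d_i = x_i mod 17, x_{i+1} = (x_i − d_i)/17. The first 6 digits are (1, 0, 0, 3, 0, 0).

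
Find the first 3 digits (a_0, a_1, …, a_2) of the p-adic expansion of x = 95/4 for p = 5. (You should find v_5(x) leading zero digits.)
(a_0, …, a_2) = (0, 1, 2)

v_5(95/4) = 1, so a_0 = ... = a_0 = 0. Factor out: x = 5^1 · u with u = 19/4 a unit in ℤ_5. Expand u iteratively via a_{v+i} = u_i mod 5, u_{i+1} = (u_i − a_{v+i})/5:
  u_0 = 19/4;  a_1 = 1;  u_1 = (u_0 − 1)/5 = 3/4
  u_1 = 3/4;  a_2 = 2;  u_2 = (u_1 − 2)/5 = -1/4
Digits: (0, 1, 2).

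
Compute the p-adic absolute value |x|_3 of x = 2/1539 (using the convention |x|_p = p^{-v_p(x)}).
|2/1539|_3 = 81

Step 1 — compute v_3(x) by factoring powers of 3 out of the numerator and denominator: v_3(2/1539) = -4. Step 2 — apply |x|_p = p^{-v_p(x)} = 3^{4} = 81.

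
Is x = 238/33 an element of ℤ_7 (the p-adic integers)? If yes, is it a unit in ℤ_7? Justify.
x ∈ ℤ_7 but not a unit; v_7(x) = 1 > 0

ℤ_7 = {x ∈ ℚ_7 : v_7(x) ≥ 0} and ℤ_7^× = {x ∈ ℤ_7 : v_7(x) = 0}. Here v_7(238/33) = v_7(num) − v_7(den) = 1; compare against these criteria.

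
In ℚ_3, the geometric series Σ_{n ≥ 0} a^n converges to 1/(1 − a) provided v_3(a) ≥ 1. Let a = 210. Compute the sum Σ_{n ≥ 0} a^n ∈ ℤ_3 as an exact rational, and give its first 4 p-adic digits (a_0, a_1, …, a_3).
Σ a^n = 1/(1 − a) = -1/209;  first 4 digits = (1, 1, 0, 1)

v_3(a) = 1 ≥ 1, so the series converges in ℤ_3 to 1/(1 − a) = 1/(1 − 210) = -1/209. Expand this rational in ℤ_3: compute digits iteratively via d_i = x_i mod 3, x_{i+1} = (x_i − d_i)/3. The first 4 digits are (1, 1, 0, 1).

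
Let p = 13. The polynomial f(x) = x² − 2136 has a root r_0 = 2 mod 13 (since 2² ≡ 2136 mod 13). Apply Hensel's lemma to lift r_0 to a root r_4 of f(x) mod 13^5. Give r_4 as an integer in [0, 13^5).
r_4 = 24533 (mod 371293)

Hensel's recurrence: r_{i+1} = r_i − f(r_i)·(f′(r_i))^{-1} mod 13^{i+2}, with f′(x) = 2x. Iterate:
  r_0 = 2 (mod 13)
  r_1 = 28 (mod 169)
  r_2 = 366 (mod 2197)
  r_3 = 24533 (mod 28561)
  r_4 = 24533 (mod 371293)
Final: r_4 = 24533, and one checks f(r_4) ≡ 0 mod 13^5.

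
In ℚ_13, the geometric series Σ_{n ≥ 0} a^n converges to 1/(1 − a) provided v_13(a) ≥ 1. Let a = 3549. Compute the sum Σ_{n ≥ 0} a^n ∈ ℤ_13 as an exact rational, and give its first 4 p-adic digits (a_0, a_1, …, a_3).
Σ a^n = 1/(1 − a) = -1/3548;  first 4 digits = (1, 0, 8, 1)

v_13(a) = 2 ≥ 1, so the series converges in ℤ_13 to 1/(1 − a) = 1/(1 − 3549) = -1/3548. Expand this rational in ℤ_13: compute digits iteratively via d_i = x_i mod 13, x_{i+1} = (x_i − d_i)/13. The first 4 digits are (1, 0, 8, 1).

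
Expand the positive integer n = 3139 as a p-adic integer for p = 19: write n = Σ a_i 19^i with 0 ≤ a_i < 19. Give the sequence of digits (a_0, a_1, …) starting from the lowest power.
(a_0, a_1, …) = (4, 13, 8)

Repeated division by 19 gives the digits low-to-high: 3139 = 4 + 13·19^1 + 8·19^2. Digit sequence: (4, 13, 8).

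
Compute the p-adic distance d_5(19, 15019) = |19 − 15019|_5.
d_5(19, 15019) = 1/625

Step 1 — x − y = 19 − 15019 = -15000. Step 2 — v_5(-15000) = 4 (factor: -15000 = −(5^4 · 24); the sign does not affect v_p). Step 3 — |x − y|_5 = 5^{-4} = 1/625.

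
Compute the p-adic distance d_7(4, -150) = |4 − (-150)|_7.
d_7(4, -150) = 1/7

Step 1 — x − y = 4 − (-150) = 154. Step 2 — v_7(154) = 1 (factor: 154 = (7^1 · 22); the sign does not affect v_p). Step 3 — |x − y|_7 = 7^{-1} = 1/7.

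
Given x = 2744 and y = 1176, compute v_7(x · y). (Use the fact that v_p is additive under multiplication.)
v_7(3226944) = 5

v_p(x) = 3 (factor: 2744 = 7^3 · 8); v_p(y) = 2 (factor: 1176 = 7^2 · 24). Additivity: v_p(xy) = v_p(x) + v_p(y) = 3 + 2 = 5. (Direct check: xy = 3226944 = 7^5 · (192).)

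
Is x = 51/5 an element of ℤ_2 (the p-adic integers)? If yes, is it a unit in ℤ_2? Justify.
x ∈ ℤ_2^× (unit); v_2(x) = 0

ℤ_2 = {x ∈ ℚ_2 : v_2(x) ≥ 0} and ℤ_2^× = {x ∈ ℤ_2 : v_2(x) = 0}. Here v_2(51/5) = v_2(num) − v_2(den) = 0; compare against these criteria.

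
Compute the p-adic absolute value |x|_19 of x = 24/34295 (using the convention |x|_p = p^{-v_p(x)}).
|24/34295|_19 = 6859

Step 1 — compute v_19(x) by factoring powers of 19 out of the numerator and denominator: v_19(24/34295) = -3. Step 2 — apply |x|_p = p^{-v_p(x)} = 19^{3} = 6859.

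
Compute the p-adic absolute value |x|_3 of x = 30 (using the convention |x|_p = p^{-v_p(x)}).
|30|_3 = 1/3

Step 1 — compute v_3(x) by factoring powers of 3 out of the numerator and denominator: v_3(30) = 1. Step 2 — apply |x|_p = p^{-v_p(x)} = 3^{-1} = 1/3.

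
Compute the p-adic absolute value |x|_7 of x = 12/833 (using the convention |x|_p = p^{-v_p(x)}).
|12/833|_7 = 49

Step 1 — compute v_7(x) by factoring powers of 7 out of the numerator and denominator: v_7(12/833) = -2. Step 2 — apply |x|_p = p^{-v_p(x)} = 7^{2} = 49.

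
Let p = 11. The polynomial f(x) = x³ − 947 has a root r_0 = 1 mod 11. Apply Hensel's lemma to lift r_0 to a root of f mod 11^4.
r_3 = 6326 (mod 14641)

Hensel: r_{i+1} = r_i − f(r_i)/f′(r_i) mod 11^{i+2}, where f′(x) = 3x². Iterate:
  r_0 = 1 (mod 11)
  r_1 = 34 (mod 121)
  r_2 = 1002 (mod 1331)
  r_3 = 6326 (mod 14641)
Final: r = 6326 with f(r) ≡ 0 mod 11^4.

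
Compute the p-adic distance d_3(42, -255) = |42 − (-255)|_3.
d_3(42, -255) = 1/27

Step 1 — x − y = 42 − (-255) = 297. Step 2 — v_3(297) = 3 (factor: 297 = (3^3 · 11); the sign does not affect v_p). Step 3 — |x − y|_3 = 3^{-3} = 1/27.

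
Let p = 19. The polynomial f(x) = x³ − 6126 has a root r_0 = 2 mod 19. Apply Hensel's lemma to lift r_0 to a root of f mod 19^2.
r_1 = 211 (mod 361)

Hensel: r_{i+1} = r_i − f(r_i)/f′(r_i) mod 19^{i+2}, where f′(x) = 3x². Iterate:
  r_0 = 2 (mod 19)
  r_1 = 211 (mod 361)
Final: r = 211 with f(r) ≡ 0 mod 19^2.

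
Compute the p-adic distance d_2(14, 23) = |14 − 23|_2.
d_2(14, 23) = 1

Step 1 — x − y = 14 − 23 = -9. Step 2 — v_2(-9) = 0 (factor: -9 = −(2^0 · 9); the sign does not affect v_p). Step 3 — |x − y|_2 = 2^{0} = 1.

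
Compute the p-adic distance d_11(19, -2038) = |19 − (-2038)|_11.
d_11(19, -2038) = 1/121

Step 1 — x − y = 19 − (-2038) = 2057. Step 2 — v_11(2057) = 2 (factor: 2057 = (11^2 · 17); the sign does not affect v_p). Step 3 — |x − y|_11 = 11^{-2} = 1/121.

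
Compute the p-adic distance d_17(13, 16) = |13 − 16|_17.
d_17(13, 16) = 1

Step 1 — x − y = 13 − 16 = -3. Step 2 — v_17(-3) = 0 (factor: -3 = −(17^0 · 3); the sign does not affect v_p). Step 3 — |x − y|_17 = 17^{0} = 1.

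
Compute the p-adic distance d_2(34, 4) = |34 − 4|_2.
d_2(34, 4) = 1/2

Step 1 — x − y = 34 − 4 = 30. Step 2 — v_2(30) = 1 (factor: 30 = (2^1 · 15); the sign does not affect v_p). Step 3 — |x − y|_2 = 2^{-1} = 1/2.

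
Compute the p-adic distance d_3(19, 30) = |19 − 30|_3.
d_3(19, 30) = 1

Step 1 — x − y = 19 − 30 = -11. Step 2 — v_3(-11) = 0 (factor: -11 = −(3^0 · 11); the sign does not affect v_p). Step 3 — |x − y|_3 = 3^{0} = 1.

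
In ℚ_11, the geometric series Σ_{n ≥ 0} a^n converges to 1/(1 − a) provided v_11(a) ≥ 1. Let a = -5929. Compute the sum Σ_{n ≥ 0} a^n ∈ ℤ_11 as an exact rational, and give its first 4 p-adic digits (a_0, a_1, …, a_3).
Σ a^n = 1/(1 − a) = 1/5930;  first 4 digits = (1, 0, 6, 6)

v_11(a) = 2 ≥ 1, so the series converges in ℤ_11 to 1/(1 − a) = 1/(1 − (-5929)) = 1/5930. Expand this rational in ℤ_11: compute digits iteratively via d_i = x_i mod 11, x_{i+1} = (x_i − d_i)/11. The first 4 digits are (1, 0, 6, 6).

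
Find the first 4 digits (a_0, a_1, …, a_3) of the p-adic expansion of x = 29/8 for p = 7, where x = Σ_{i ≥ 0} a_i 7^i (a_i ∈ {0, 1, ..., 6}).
(a_0, …, a_3) = (1, 3, 4, 2)

v_7(29/8) = 0 (numerator and denominator both coprime to 7), so x ∈ ℤ_7^×. Compute digits iteratively via a_i = x_i mod 7, x_{i+1} = (x_i − a_i)/7, with x_0 = x:
  x_0 = 29/8;  a_0 = 1;  x_1 = (x_0 − 1)/7 = 3/8
  x_1 = 3/8;  a_1 = 3;  x_2 = (x_1 − 3)/7 = -3/8
  x_2 = -3/8;  a_2 = 4;  x_3 = (x_2 − 4)/7 = -5/8
  x_3 = -5/8;  a_3 = 2;  x_4 = (x_3 − 2)/7 = -3/8
Digits: (1, 3, 4, 2).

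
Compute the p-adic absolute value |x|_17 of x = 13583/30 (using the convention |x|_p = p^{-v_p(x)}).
|13583/30|_17 = 1/289

Step 1 — compute v_17(x) by factoring powers of 17 out of the numerator and denominator: v_17(13583/30) = 2. Step 2 — apply |x|_p = p^{-v_p(x)} = 17^{-2} = 1/289.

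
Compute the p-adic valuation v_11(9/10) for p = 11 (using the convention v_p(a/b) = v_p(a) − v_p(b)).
v_11(9/10) = 0

Factor powers of 11 from the numerator and denominator of the reduced fraction: 9 = 11^0 · 9 and 10 = 11^0 · 10. Apply v_p(a/b) = v_p(a) − v_p(b): v_11(9/10) = 0 − 0 = 0.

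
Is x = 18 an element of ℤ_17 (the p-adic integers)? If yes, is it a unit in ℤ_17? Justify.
x ∈ ℤ_17^× (unit); v_17(x) = 0

ℤ_17 = {x ∈ ℚ_17 : v_17(x) ≥ 0} and ℤ_17^× = {x ∈ ℤ_17 : v_17(x) = 0}. Here v_17(18) = v_17(num) − v_17(den) = 0; compare against these criteria.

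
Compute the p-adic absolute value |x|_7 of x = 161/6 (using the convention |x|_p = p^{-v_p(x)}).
|161/6|_7 = 1/7

Step 1 — compute v_7(x) by factoring powers of 7 out of the numerator and denominator: v_7(161/6) = 1. Step 2 — apply |x|_p = p^{-v_p(x)} = 7^{-1} = 1/7.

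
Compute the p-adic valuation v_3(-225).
v_3(-225) = 2

v_3(n) is the largest exponent k such that 3^k divides n. Factor out: -225 = -3^2 · 25. (Sign doesn't affect v_p.) So v_3(-225) = 2.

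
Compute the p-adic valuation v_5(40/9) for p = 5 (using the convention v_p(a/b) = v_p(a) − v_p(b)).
v_5(40/9) = 1

Factor powers of 5 from the numerator and denominator of the reduced fraction: 40 = 5^1 · 8 and 9 = 5^0 · 9. Apply v_p(a/b) = v_p(a) − v_p(b): v_5(40/9) = 1 − 0 = 1.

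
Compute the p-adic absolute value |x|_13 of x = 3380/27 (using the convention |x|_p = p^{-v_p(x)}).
|3380/27|_13 = 1/169

Step 1 — compute v_13(x) by factoring powers of 13 out of the numerator and denominator: v_13(3380/27) = 2. Step 2 — apply |x|_p = p^{-v_p(x)} = 13^{-2} = 1/169.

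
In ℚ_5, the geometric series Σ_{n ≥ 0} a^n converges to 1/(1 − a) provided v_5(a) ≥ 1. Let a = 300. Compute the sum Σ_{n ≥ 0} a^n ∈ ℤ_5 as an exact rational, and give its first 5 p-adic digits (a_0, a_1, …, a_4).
Σ a^n = 1/(1 − a) = -1/299;  first 5 digits = (1, 0, 2, 2, 4)

v_5(a) = 2 ≥ 1, so the series converges in ℤ_5 to 1/(1 − a) = 1/(1 − 300) = -1/299. Expand this rational in ℤ_5: compute digits iteratively via d_i = x_i mod 5, x_{i+1} = (x_i − d_i)/5. The first 5 digits are (1, 0, 2, 2, 4).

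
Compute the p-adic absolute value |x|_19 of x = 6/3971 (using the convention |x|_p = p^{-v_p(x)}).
|6/3971|_19 = 361

Step 1 — compute v_19(x) by factoring powers of 19 out of the numerator and denominator: v_19(6/3971) = -2. Step 2 — apply |x|_p = p^{-v_p(x)} = 19^{2} = 361.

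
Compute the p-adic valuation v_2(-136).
v_2(-136) = 3

v_2(n) is the largest exponent k such that 2^k divides n. Factor out: -136 = -2^3 · 17. (Sign doesn't affect v_p.) So v_2(-136) = 3.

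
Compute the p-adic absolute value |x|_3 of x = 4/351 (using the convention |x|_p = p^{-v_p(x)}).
|4/351|_3 = 27

Step 1 — compute v_3(x) by factoring powers of 3 out of the numerator and denominator: v_3(4/351) = -3. Step 2 — apply |x|_p = p^{-v_p(x)} = 3^{3} = 27.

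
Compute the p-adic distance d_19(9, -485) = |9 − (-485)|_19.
d_19(9, -485) = 1/19

Step 1 — x − y = 9 − (-485) = 494. Step 2 — v_19(494) = 1 (factor: 494 = (19^1 · 26); the sign does not affect v_p). Step 3 — |x − y|_19 = 19^{-1} = 1/19.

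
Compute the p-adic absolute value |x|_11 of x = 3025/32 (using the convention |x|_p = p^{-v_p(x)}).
|3025/32|_11 = 1/121

Step 1 — compute v_11(x) by factoring powers of 11 out of the numerator and denominator: v_11(3025/32) = 2. Step 2 — apply |x|_p = p^{-v_p(x)} = 11^{-2} = 1/121.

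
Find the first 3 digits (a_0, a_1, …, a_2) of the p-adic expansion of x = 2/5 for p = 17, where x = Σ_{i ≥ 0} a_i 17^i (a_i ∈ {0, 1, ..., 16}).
(a_0, …, a_2) = (14, 6, 3)

v_17(2/5) = 0 (numerator and denominator both coprime to 17), so x ∈ ℤ_17^×. Compute digits iteratively via a_i = x_i mod 17, x_{i+1} = (x_i − a_i)/17, with x_0 = x:
  x_0 = 2/5;  a_0 = 14;  x_1 = (x_0 − 14)/17 = -4/5
  x_1 = -4/5;  a_1 = 6;  x_2 = (x_1 − 6)/17 = -2/5
  x_2 = -2/5;  a_2 = 3;  x_3 = (x_2 − 3)/17 = -1/5
Digits: (14, 6, 3).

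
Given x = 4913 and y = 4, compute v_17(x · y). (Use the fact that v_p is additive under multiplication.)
v_17(19652) = 3

v_p(x) = 3 (factor: 4913 = 17^3 · 1); v_p(y) = 0 (factor: 4 = 17^0 · 4). Additivity: v_p(xy) = v_p(x) + v_p(y) = 3 + 0 = 3. (Direct check: xy = 19652 = 17^3 · (4).)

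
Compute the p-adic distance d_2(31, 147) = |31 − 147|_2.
d_2(31, 147) = 1/4

Step 1 — x − y = 31 − 147 = -116. Step 2 — v_2(-116) = 2 (factor: -116 = −(2^2 · 29); the sign does not affect v_p). Step 3 — |x − y|_2 = 2^{-2} = 1/4.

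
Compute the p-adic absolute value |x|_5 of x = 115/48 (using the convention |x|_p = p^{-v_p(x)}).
|115/48|_5 = 1/5

Step 1 — compute v_5(x) by factoring powers of 5 out of the numerator and denominator: v_5(115/48) = 1. Step 2 — apply |x|_p = p^{-v_p(x)} = 5^{-1} = 1/5.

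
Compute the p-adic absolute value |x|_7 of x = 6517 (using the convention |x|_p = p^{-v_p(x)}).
|6517|_7 = 1/343

Step 1 — compute v_7(x) by factoring powers of 7 out of the numerator and denominator: v_7(6517) = 3. Step 2 — apply |x|_p = p^{-v_p(x)} = 7^{-3} = 1/343.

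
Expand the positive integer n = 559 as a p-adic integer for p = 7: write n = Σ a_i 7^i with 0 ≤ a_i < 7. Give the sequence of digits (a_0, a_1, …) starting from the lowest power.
(a_0, a_1, …) = (6, 2, 4, 1)

Repeated division by 7 gives the digits low-to-high: 559 = 6 + 2·7^1 + 4·7^2 + 1·7^3. Digit sequence: (6, 2, 4, 1).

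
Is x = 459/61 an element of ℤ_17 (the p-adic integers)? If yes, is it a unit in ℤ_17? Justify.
x ∈ ℤ_17 but not a unit; v_17(x) = 1 > 0

ℤ_17 = {x ∈ ℚ_17 : v_17(x) ≥ 0} and ℤ_17^× = {x ∈ ℤ_17 : v_17(x) = 0}. Here v_17(459/61) = v_17(num) − v_17(den) = 1; compare against these criteria.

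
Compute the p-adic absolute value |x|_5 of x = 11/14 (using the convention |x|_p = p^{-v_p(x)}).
|11/14|_5 = 1

Step 1 — compute v_5(x) by factoring powers of 5 out of the numerator and denominator: v_5(11/14) = 0. Step 2 — apply |x|_p = p^{-v_p(x)} = 5^{0} = 1.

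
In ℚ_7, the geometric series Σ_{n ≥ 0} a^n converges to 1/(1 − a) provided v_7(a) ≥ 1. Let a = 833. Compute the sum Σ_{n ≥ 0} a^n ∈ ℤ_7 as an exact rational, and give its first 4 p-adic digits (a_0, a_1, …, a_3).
Σ a^n = 1/(1 − a) = -1/832;  first 4 digits = (1, 0, 3, 2)

v_7(a) = 2 ≥ 1, so the series converges in ℤ_7 to 1/(1 − a) = 1/(1 − 833) = -1/832. Expand this rational in ℤ_7: compute digits iteratively via d_i = x_i mod 7, x_{i+1} = (x_i − d_i)/7. The first 4 digits are (1, 0, 3, 2).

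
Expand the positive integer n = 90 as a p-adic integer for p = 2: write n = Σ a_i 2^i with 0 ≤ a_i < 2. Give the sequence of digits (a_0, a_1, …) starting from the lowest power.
(a_0, a_1, …) = (0, 1, 0, 1, 1, 0, 1)

Repeated division by 2 gives the digits low-to-high: 90 = 1·2^1 + 1·2^3 + 1·2^4 + 1·2^6. Digit sequence: (0, 1, 0, 1, 1, 0, 1).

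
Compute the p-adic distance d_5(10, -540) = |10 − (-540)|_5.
d_5(10, -540) = 1/25

Step 1 — x − y = 10 − (-540) = 550. Step 2 — v_5(550) = 2 (factor: 550 = (5^2 · 22); the sign does not affect v_p). Step 3 — |x − y|_5 = 5^{-2} = 1/25.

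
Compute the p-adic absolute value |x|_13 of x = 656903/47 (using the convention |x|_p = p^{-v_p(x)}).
|656903/47|_13 = 1/28561

Step 1 — compute v_13(x) by factoring powers of 13 out of the numerator and denominator: v_13(656903/47) = 4. Step 2 — apply |x|_p = p^{-v_p(x)} = 13^{-4} = 1/28561.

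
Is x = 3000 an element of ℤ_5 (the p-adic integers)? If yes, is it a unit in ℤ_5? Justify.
x ∈ ℤ_5 but not a unit; v_5(x) = 3 > 0

ℤ_5 = {x ∈ ℚ_5 : v_5(x) ≥ 0} and ℤ_5^× = {x ∈ ℤ_5 : v_5(x) = 0}. Here v_5(3000) = v_5(num) − v_5(den) = 3; compare against these criteria.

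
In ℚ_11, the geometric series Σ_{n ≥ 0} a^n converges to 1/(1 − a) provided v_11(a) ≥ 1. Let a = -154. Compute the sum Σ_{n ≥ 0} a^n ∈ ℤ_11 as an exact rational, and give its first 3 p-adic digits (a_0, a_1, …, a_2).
Σ a^n = 1/(1 − a) = 1/155;  first 3 digits = (1, 8, 7)

v_11(a) = 1 ≥ 1, so the series converges in ℤ_11 to 1/(1 − a) = 1/(1 − (-154)) = 1/155. Expand this rational in ℤ_11: compute digits iteratively via d_i = x_i mod 11, x_{i+1} = (x_i − d_i)/11. The first 3 digits are (1, 8, 7).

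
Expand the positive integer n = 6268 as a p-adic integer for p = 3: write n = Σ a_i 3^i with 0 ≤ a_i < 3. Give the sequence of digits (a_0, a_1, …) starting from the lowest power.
(a_0, a_1, …) = (1, 1, 0, 1, 2, 1, 2, 2)

Repeated division by 3 gives the digits low-to-high: 6268 = 1 + 1·3^1 + 1·3^3 + 2·3^4 + 1·3^5 + 2·3^6 + 2·3^7. Digit sequence: (1, 1, 0, 1, 2, 1, 2, 2).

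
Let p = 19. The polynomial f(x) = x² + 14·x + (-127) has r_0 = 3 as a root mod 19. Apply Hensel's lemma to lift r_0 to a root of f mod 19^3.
r_2 = 6577 (mod 6859)

Hensel: r_{i+1} = r_i − f(r_i)·(f′(r_i))^{-1} mod 19^{i+2}, f′(x) = 2x + 14. Iterate:
  r_0 = 3 (mod 19)
  r_1 = 79 (mod 361)
  r_2 = 6577 (mod 6859)
Final: r = 6577 satisfies f(r) ≡ 0 mod 19^3.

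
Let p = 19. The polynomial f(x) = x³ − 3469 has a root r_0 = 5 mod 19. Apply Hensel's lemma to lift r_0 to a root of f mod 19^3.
r_2 = 1354 (mod 6859)

Hensel: r_{i+1} = r_i − f(r_i)/f′(r_i) mod 19^{i+2}, where f′(x) = 3x². Iterate:
  r_0 = 5 (mod 19)
  r_1 = 271 (mod 361)
  r_2 = 1354 (mod 6859)
Final: r = 1354 with f(r) ≡ 0 mod 19^3.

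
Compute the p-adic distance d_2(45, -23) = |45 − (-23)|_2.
d_2(45, -23) = 1/4

Step 1 — x − y = 45 − (-23) = 68. Step 2 — v_2(68) = 2 (factor: 68 = (2^2 · 17); the sign does not affect v_p). Step 3 — |x − y|_2 = 2^{-2} = 1/4.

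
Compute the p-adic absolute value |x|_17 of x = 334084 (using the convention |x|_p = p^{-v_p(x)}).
|334084|_17 = 1/83521

Step 1 — compute v_17(x) by factoring powers of 17 out of the numerator and denominator: v_17(334084) = 4. Step 2 — apply |x|_p = p^{-v_p(x)} = 17^{-4} = 1/83521.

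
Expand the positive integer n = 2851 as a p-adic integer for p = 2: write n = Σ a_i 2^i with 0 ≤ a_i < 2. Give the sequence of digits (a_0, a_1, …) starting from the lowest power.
(a_0, a_1, …) = (1, 1, 0, 0, 0, 1, 0, 0, 1, 1, 0, 1)

Repeated division by 2 gives the digits low-to-high: 2851 = 1 + 1·2^1 + 1·2^5 + 1·2^8 + 1·2^9 + 1·2^11. Digit sequence: (1, 1, 0, 0, 0, 1, 0, 0, 1, 1, 0, 1).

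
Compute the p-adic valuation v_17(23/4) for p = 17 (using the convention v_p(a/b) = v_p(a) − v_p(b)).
v_17(23/4) = 0

Factor powers of 17 from the numerator and denominator of the reduced fraction: 23 = 17^0 · 23 and 4 = 17^0 · 4. Apply v_p(a/b) = v_p(a) − v_p(b): v_17(23/4) = 0 − 0 = 0.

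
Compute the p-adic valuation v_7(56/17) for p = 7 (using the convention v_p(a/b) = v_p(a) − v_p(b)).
v_7(56/17) = 1

Factor powers of 7 from the numerator and denominator of the reduced fraction: 56 = 7^1 · 8 and 17 = 7^0 · 17. Apply v_p(a/b) = v_p(a) − v_p(b): v_7(56/17) = 1 − 0 = 1.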